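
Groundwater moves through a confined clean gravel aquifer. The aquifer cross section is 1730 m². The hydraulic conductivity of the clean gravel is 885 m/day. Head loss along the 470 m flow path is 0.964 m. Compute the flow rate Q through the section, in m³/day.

3140

Hydraulic gradient i = Δh / L = 0.964 / 470 = 0.002051.
Darcy's law: Q = K · A · i = 885.0 × 1730 × 0.002051 = 3140 m³/day.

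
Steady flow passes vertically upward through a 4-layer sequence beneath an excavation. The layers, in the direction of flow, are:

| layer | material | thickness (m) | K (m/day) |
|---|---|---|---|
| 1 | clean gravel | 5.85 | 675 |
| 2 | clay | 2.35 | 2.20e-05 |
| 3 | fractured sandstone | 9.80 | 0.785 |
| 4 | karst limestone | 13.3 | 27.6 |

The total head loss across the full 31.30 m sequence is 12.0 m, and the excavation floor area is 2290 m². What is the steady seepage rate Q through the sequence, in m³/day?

Flow is perpendicular to layering, so the layers act in series and the equivalent K is the thickness-weighted harmonic mean.
Total thickness L = 5.85 + 2.35 + 9.80 + 13.3 = 31.30 m.
Σ(b_i/K_i) = 5.85/675 + 2.35/2.20e-05 + 9.80/0.785 + 13.3/27.6 = 1.068e+05 d.
K_eq = L / Σ(b_i/K_i) = 31.30 / 1.068e+05 = 0.0002930 m/day.
Q = K_eq · A · (Δh/L) = 0.0002930 × 2290 × (12.0/31.30) = 0.2572 m³/day.

0.257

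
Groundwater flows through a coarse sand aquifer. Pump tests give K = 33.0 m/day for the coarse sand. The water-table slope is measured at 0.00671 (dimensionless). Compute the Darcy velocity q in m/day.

0.221

Hydraulic gradient i = 0.00671.
Specific discharge q = K · i = 33.00 × 0.006710 = 0.2214 m/day.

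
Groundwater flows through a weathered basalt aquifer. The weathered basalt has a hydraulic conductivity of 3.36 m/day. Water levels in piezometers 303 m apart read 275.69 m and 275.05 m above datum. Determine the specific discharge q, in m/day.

Hydraulic gradient i = (275.69 − 275.05) / 303 = 0.64 / 303 = 0.002112.
Specific discharge q = K · i = 3.360 × 0.002112 = 0.007097 m/day.

0.00710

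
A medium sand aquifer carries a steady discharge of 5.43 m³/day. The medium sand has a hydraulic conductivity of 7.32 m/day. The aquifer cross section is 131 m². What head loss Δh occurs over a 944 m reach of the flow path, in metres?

5.35

From Q = K·A·i, i = Q / (K·A) = 5.43 / (7.320 × 131.0) = 0.005663.
Head loss Δh = i · L = 0.005663 × 944 = 5.346 m.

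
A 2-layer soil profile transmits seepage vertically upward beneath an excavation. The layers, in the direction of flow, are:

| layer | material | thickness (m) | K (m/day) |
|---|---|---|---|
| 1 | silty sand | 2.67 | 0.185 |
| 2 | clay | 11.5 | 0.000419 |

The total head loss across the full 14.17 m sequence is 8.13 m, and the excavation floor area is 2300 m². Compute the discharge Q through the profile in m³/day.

Flow is perpendicular to layering, so the layers act in series and the equivalent K is the thickness-weighted harmonic mean.
Total thickness L = 2.67 + 11.5 = 14.17 m.
Σ(b_i/K_i) = 2.67/0.185 + 11.5/0.000419 = 27461 d.
K_eq = L / Σ(b_i/K_i) = 14.17 / 27461 = 0.0005160 m/day.
Q = K_eq · A · (Δh/L) = 0.0005160 × 2300 × (8.13/14.17) = 0.6809 m³/day.

0.681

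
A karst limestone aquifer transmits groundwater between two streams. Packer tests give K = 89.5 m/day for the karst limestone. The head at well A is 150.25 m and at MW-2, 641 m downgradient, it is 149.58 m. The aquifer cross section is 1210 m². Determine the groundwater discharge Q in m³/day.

113

Hydraulic gradient i = (150.25 − 149.58) / 641 = 0.67 / 641 = 0.001045.
Darcy's law: Q = K · A · i = 89.50 × 1210 × 0.001045 = 113.2 m³/day.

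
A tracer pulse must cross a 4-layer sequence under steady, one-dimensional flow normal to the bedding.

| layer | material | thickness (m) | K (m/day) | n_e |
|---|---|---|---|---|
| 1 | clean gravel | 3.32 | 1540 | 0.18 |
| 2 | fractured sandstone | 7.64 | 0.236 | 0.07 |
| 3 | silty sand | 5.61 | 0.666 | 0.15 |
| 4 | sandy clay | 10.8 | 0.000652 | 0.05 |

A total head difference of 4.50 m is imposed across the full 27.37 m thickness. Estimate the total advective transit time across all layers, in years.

With flow normal to the layers, continuity requires the same specific discharge q through every layer.
Σ(b_i/K_i) = 3.32/1540 + 7.64/0.236 + 5.61/0.666 + 10.8/0.000652 = 16605 d.
q = Δh / Σ(b_i/K_i) = 4.50 / 16605 = 0.0002710 m/day.
In each layer the seepage velocity is v_i = q/n_i, so the layer transit time is t_i = b_i·n_i / q:
  layer 1 (clean gravel): t_1 = 3.32 × 0.18 / 0.0002710 = 2205 d
  layer 2 (fractured sandstone): t_2 = 7.64 × 0.07 / 0.0002710 = 1973 d
  layer 3 (silty sand): t_3 = 5.61 × 0.15 / 0.0002710 = 3105 d
  layer 4 (sandy clay): t_4 = 10.8 × 0.05 / 0.0002710 = 1993 d
Total t = Σ t_i = 9276 days = 25.40 years.

25.4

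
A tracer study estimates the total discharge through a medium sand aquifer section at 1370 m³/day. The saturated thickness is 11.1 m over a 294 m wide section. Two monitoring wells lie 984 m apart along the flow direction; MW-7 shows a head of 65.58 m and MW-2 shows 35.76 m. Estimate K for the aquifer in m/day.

13.9

Cross-sectional area A = 294 × 11.1 = 3263 m².
Hydraulic gradient i = (65.58 − 35.76) / 984 = 29.82 / 984 = 0.03030.
From Q = K·A·i, K = Q / (A·i) = 1370 / (3263 × 0.03030) = 13.85 m/day.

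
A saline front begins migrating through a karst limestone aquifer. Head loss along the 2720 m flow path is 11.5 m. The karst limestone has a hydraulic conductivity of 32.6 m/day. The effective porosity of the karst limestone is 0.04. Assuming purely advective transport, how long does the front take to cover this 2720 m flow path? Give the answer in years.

2.16

Hydraulic gradient i = Δh / L = 11.5 / 2720 = 0.004228.
Darcy flux q = K · i = 32.60 × 0.004228 = 0.1378 m/day.
Seepage velocity v = q / n_e = 0.1378 / 0.04 = 3.446 m/day.
Travel time t = L / v = 2720 / 3.446 = 789.4 days = 2.161 years.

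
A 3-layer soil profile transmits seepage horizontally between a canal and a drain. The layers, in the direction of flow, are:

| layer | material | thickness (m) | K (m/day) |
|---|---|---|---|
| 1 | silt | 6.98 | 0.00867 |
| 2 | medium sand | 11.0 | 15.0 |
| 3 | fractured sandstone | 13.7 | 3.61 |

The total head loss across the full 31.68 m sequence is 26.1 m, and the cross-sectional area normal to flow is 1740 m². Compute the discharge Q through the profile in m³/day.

Flow is perpendicular to layering, so the layers act in series and the equivalent K is the thickness-weighted harmonic mean.
Total thickness L = 6.98 + 11.0 + 13.7 = 31.68 m.
Σ(b_i/K_i) = 6.98/0.00867 + 11.0/15.0 + 13.7/3.61 = 809.6 d.
K_eq = L / Σ(b_i/K_i) = 31.68 / 809.6 = 0.03913 m/day.
Q = K_eq · A · (Δh/L) = 0.03913 × 1740 × (26.1/31.68) = 56.09 m³/day.

56.1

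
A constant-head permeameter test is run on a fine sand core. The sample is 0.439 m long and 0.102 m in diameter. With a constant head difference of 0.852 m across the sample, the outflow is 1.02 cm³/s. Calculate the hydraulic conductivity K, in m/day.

Cross-sectional area A = π·(d/2)² = π × (0.102/2)² = 0.008171 m².
Convert discharge: 1.02 cm³/s = 1.020e-06 m³/s.
Darcy's law rearranged: K = Q·L / (A·Δh) = 1.020e-06 × 0.439 / (0.008171 × 0.852) = 6.432e-05 m/s = 5.557 m/day.

5.56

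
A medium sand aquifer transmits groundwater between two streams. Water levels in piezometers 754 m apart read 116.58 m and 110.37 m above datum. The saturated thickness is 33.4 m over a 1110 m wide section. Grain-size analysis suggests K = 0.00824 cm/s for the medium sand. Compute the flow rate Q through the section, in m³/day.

2170

Convert K: 0.00824 cm/s × 864 = 7.119 m/day.
Cross-sectional area A = 1110 × 33.4 = 37074 m².
Hydraulic gradient i = (116.58 − 110.37) / 754 = 6.21 / 754 = 0.008236.
Darcy's law: Q = K · A · i = 7.119 × 37074 × 0.008236 = 2174 m³/day.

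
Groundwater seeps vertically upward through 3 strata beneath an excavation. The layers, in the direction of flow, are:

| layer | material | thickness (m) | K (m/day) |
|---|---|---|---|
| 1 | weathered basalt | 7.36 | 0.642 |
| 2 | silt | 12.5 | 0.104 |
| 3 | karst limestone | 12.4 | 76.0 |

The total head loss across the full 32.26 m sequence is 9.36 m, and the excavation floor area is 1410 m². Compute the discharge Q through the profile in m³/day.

100

Flow is perpendicular to layering, so the layers act in series and the equivalent K is the thickness-weighted harmonic mean.
Total thickness L = 7.36 + 12.5 + 12.4 = 32.26 m.
Σ(b_i/K_i) = 7.36/0.642 + 12.5/0.104 + 12.4/76.0 = 131.8 d.
K_eq = L / Σ(b_i/K_i) = 32.26 / 131.8 = 0.2447 m/day.
Q = K_eq · A · (Δh/L) = 0.2447 × 1410 × (9.36/32.26) = 100.1 m³/day.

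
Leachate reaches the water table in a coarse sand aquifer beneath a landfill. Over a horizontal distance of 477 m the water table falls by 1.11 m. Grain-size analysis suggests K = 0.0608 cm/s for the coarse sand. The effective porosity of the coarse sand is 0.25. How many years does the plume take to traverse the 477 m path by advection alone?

2.67

Convert K: 0.0608 cm/s × 864 = 52.53 m/day.
Hydraulic gradient i = Δh / L = 1.11 / 477 = 0.002327.
Darcy flux q = K · i = 52.53 × 0.002327 = 0.1222 m/day.
Seepage velocity v = q / n_e = 0.1222 / 0.25 = 0.4890 m/day.
Travel time t = L / v = 477 / 0.4890 = 975.5 days = 2.671 years.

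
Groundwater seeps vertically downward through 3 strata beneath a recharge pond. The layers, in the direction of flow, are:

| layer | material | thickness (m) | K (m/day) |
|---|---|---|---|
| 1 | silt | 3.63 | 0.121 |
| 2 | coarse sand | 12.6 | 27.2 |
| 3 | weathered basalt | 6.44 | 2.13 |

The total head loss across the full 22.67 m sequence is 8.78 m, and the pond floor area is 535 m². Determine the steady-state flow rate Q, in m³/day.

140

Flow is perpendicular to layering, so the layers act in series and the equivalent K is the thickness-weighted harmonic mean.
Total thickness L = 3.63 + 12.6 + 6.44 = 22.67 m.
Σ(b_i/K_i) = 3.63/0.121 + 12.6/27.2 + 6.44/2.13 = 33.49 d.
K_eq = L / Σ(b_i/K_i) = 22.67 / 33.49 = 0.6770 m/day.
Q = K_eq · A · (Δh/L) = 0.6770 × 535 × (8.78/22.67) = 140.3 m³/day.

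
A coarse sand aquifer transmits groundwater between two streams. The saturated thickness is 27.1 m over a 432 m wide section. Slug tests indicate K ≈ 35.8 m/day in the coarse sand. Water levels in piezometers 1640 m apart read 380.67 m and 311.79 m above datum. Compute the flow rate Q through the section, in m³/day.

Cross-sectional area A = 432 × 27.1 = 11707 m².
Hydraulic gradient i = (380.67 − 311.79) / 1640 = 68.88 / 1640 = 0.04200.
Darcy's law: Q = K · A · i = 35.80 × 11707 × 0.04200 = 17603 m³/day.

17600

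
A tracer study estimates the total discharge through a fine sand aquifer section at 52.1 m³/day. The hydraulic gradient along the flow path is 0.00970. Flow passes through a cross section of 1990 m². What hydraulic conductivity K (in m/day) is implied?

Hydraulic gradient i = 0.00970.
From Q = K·A·i, K = Q / (A·i) = 52.1 / (1990 × 0.009700) = 2.699 m/day.

2.70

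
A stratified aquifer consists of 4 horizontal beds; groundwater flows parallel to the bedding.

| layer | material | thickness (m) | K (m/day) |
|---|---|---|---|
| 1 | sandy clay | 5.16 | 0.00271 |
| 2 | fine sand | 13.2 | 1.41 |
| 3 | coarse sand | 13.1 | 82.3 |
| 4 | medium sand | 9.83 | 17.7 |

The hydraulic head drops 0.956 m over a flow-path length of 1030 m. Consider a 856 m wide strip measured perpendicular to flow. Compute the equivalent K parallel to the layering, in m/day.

30.8

Flow is parallel to layering, so each bed carries its own Darcy discharge and the transmissivities add.
Σ(K_i·b_i) = 0.00271×5.16 + 1.41×13.2 + 82.3×13.1 + 17.7×9.83 = 1271 m²/day.
Total thickness b = 41.29 m, so K_eq = Σ(K_i·b_i)/b = 30.78 m/day.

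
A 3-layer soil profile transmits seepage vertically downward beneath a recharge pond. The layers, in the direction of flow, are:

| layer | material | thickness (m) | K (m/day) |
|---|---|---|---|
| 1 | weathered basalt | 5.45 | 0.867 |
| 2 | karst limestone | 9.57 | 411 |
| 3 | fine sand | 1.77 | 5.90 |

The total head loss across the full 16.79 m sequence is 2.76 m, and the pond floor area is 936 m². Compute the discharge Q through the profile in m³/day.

Flow is perpendicular to layering, so the layers act in series and the equivalent K is the thickness-weighted harmonic mean.
Total thickness L = 5.45 + 9.57 + 1.77 = 16.79 m.
Σ(b_i/K_i) = 5.45/0.867 + 9.57/411 + 1.77/5.90 = 6.609 d.
K_eq = L / Σ(b_i/K_i) = 16.79 / 6.609 = 2.540 m/day.
Q = K_eq · A · (Δh/L) = 2.540 × 936 × (2.76/16.79) = 390.9 m³/day.

391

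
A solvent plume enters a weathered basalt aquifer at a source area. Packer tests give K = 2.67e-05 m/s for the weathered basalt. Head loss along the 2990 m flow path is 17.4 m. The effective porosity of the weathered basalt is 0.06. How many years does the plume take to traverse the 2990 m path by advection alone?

36.6

Convert K: 2.67e-05 m/s × 86400 = 2.307 m/day.
Hydraulic gradient i = Δh / L = 17.4 / 2990 = 0.005819.
Darcy flux q = K · i = 2.307 × 0.005819 = 0.01342 m/day.
Seepage velocity v = q / n_e = 0.01342 / 0.06 = 0.2237 m/day.
Travel time t = L / v = 2990 / 0.2237 = 13363 days = 36.59 years.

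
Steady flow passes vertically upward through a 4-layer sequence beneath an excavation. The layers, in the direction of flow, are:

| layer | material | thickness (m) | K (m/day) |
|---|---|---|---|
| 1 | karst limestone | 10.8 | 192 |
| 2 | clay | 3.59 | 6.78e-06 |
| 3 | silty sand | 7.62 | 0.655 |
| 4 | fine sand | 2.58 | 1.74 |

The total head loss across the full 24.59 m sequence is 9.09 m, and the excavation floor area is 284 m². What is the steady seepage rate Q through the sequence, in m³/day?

0.00488

Flow is perpendicular to layering, so the layers act in series and the equivalent K is the thickness-weighted harmonic mean.
Total thickness L = 10.8 + 3.59 + 7.62 + 2.58 = 24.59 m.
Σ(b_i/K_i) = 10.8/192 + 3.59/6.78e-06 + 7.62/0.655 + 2.58/1.74 = 5.295e+05 d.
K_eq = L / Σ(b_i/K_i) = 24.59 / 5.295e+05 = 4.644e-05 m/day.
Q = K_eq · A · (Δh/L) = 4.644e-05 × 284 × (9.09/24.59) = 0.004875 m³/day.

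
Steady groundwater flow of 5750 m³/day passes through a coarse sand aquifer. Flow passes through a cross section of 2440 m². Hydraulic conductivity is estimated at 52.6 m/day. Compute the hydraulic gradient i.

0.0448

From Q = K·A·i, i = Q / (K·A) = 5750 / (52.60 × 2440) = 0.04480.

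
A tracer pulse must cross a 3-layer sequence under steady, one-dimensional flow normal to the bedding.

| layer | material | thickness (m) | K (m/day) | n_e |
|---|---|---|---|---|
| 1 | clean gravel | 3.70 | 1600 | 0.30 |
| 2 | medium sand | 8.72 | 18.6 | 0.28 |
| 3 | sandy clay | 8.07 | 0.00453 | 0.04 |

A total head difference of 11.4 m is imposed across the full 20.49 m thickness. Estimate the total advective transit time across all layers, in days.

With flow normal to the layers, continuity requires the same specific discharge q through every layer.
Σ(b_i/K_i) = 3.70/1600 + 8.72/18.6 + 8.07/0.00453 = 1782 d.
q = Δh / Σ(b_i/K_i) = 11.4 / 1782 = 0.006398 m/day.
In each layer the seepage velocity is v_i = q/n_i, so the layer transit time is t_i = b_i·n_i / q:
  layer 1 (clean gravel): t_1 = 3.70 × 0.30 / 0.006398 = 173.5 d
  layer 2 (medium sand): t_2 = 8.72 × 0.28 / 0.006398 = 381.6 d
  layer 3 (sandy clay): t_3 = 8.07 × 0.04 / 0.006398 = 50.46 d
Total t = Σ t_i = 605.6 days.

606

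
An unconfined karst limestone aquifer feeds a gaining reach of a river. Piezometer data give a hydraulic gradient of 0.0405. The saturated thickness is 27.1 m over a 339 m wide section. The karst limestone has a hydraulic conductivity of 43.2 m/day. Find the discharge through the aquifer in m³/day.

16100

Cross-sectional area A = 339 × 27.1 = 9187 m².
Hydraulic gradient i = 0.0405.
Darcy's law: Q = K · A · i = 43.20 × 9187 × 0.04050 = 16073 m³/day.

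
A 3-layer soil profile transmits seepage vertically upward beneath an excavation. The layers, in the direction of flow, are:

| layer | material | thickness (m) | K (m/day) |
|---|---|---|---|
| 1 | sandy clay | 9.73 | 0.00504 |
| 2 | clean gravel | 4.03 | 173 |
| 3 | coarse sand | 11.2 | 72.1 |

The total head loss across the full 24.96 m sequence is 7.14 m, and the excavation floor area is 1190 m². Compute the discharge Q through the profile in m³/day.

4.40

Flow is perpendicular to layering, so the layers act in series and the equivalent K is the thickness-weighted harmonic mean.
Total thickness L = 9.73 + 4.03 + 11.2 = 24.96 m.
Σ(b_i/K_i) = 9.73/0.00504 + 4.03/173 + 11.2/72.1 = 1931 d.
K_eq = L / Σ(b_i/K_i) = 24.96 / 1931 = 0.01293 m/day.
Q = K_eq · A · (Δh/L) = 0.01293 × 1190 × (7.14/24.96) = 4.401 m³/day.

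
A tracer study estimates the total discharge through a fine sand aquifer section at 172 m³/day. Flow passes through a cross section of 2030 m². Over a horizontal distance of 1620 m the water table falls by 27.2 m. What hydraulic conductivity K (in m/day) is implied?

5.05

Hydraulic gradient i = Δh / L = 27.2 / 1620 = 0.01679.
From Q = K·A·i, K = Q / (A·i) = 172 / (2030 × 0.01679) = 5.046 m/day.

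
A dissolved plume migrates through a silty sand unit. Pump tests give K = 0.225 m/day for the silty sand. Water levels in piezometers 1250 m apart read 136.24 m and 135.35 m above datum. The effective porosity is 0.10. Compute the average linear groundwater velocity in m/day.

0.00160

Hydraulic gradient i = (136.24 − 135.35) / 1250 = 0.89 / 1250 = 0.0007120.
Darcy flux q = K · i = 0.2250 × 0.0007120 = 0.0001602 m/day.
Seepage velocity v = q / n_e = 0.0001602 / 0.10 = 0.001602 m/day.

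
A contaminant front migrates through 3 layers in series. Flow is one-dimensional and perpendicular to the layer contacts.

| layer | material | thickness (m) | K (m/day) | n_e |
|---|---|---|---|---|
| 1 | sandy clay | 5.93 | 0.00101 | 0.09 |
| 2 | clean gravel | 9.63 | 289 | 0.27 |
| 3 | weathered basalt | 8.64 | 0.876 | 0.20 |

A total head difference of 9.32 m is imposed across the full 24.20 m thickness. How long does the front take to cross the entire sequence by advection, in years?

8.40

With flow normal to the layers, continuity requires the same specific discharge q through every layer.
Σ(b_i/K_i) = 5.93/0.00101 + 9.63/289 + 8.64/0.876 = 5881 d.
q = Δh / Σ(b_i/K_i) = 9.32 / 5881 = 0.001585 m/day.
In each layer the seepage velocity is v_i = q/n_i, so the layer transit time is t_i = b_i·n_i / q:
  layer 1 (sandy clay): t_1 = 5.93 × 0.09 / 0.001585 = 336.8 d
  layer 2 (clean gravel): t_2 = 9.63 × 0.27 / 0.001585 = 1641 d
  layer 3 (weathered basalt): t_3 = 8.64 × 0.20 / 0.001585 = 1090 d
Total t = Σ t_i = 3068 days = 8.400 years.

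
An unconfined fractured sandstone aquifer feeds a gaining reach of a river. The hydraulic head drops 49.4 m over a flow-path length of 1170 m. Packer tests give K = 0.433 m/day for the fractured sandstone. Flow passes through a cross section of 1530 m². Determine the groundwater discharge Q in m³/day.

Hydraulic gradient i = Δh / L = 49.4 / 1170 = 0.04222.
Darcy's law: Q = K · A · i = 0.4330 × 1530 × 0.04222 = 27.97 m³/day.

28.0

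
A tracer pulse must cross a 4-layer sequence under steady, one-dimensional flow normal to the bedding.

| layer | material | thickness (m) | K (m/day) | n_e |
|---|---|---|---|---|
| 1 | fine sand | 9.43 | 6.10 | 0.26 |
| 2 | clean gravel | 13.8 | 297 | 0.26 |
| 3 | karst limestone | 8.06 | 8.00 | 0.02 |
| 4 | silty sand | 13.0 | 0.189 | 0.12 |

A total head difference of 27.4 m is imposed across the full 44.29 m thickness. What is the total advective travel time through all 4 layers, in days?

With flow normal to the layers, continuity requires the same specific discharge q through every layer.
Σ(b_i/K_i) = 9.43/6.10 + 13.8/297 + 8.06/8.00 + 13.0/0.189 = 71.38 d.
q = Δh / Σ(b_i/K_i) = 27.4 / 71.38 = 0.3838 m/day.
In each layer the seepage velocity is v_i = q/n_i, so the layer transit time is t_i = b_i·n_i / q:
  layer 1 (fine sand): t_1 = 9.43 × 0.26 / 0.3838 = 6.387 d
  layer 2 (clean gravel): t_2 = 13.8 × 0.26 / 0.3838 = 9.348 d
  layer 3 (karst limestone): t_3 = 8.06 × 0.02 / 0.3838 = 0.4200 d
  layer 4 (silty sand): t_4 = 13.0 × 0.12 / 0.3838 = 4.064 d
Total t = Σ t_i = 20.22 days.

20.2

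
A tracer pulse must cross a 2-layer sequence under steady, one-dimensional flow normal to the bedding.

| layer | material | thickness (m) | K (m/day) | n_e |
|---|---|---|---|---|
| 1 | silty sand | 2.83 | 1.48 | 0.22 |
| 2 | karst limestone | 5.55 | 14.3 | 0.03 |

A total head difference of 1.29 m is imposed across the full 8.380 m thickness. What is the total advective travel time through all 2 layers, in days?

With flow normal to the layers, continuity requires the same specific discharge q through every layer.
Σ(b_i/K_i) = 2.83/1.48 + 5.55/14.3 = 2.300 d.
q = Δh / Σ(b_i/K_i) = 1.29 / 2.300 = 0.5608 m/day.
In each layer the seepage velocity is v_i = q/n_i, so the layer transit time is t_i = b_i·n_i / q:
  layer 1 (silty sand): t_1 = 2.83 × 0.22 / 0.5608 = 1.110 d
  layer 2 (karst limestone): t_2 = 5.55 × 0.03 / 0.5608 = 0.2969 d
Total t = Σ t_i = 1.407 days.

1.41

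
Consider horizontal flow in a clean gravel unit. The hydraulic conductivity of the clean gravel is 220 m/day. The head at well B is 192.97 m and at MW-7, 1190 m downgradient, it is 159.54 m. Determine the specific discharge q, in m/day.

6.18

Hydraulic gradient i = (192.97 − 159.54) / 1190 = 33.43 / 1190 = 0.02809.
Specific discharge q = K · i = 220.0 × 0.02809 = 6.180 m/day.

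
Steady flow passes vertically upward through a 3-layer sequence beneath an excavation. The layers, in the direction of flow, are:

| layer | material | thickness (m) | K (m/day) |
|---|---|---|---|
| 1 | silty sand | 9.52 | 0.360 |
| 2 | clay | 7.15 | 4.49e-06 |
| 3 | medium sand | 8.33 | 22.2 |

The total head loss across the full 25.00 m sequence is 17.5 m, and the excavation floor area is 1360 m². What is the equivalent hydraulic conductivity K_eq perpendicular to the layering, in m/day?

Flow is perpendicular to layering, so the layers act in series and the equivalent K is the thickness-weighted harmonic mean.
Total thickness L = 9.52 + 7.15 + 8.33 = 25.00 m.
Σ(b_i/K_i) = 9.52/0.360 + 7.15/4.49e-06 + 8.33/22.2 = 1.592e+06 d.
K_eq = L / Σ(b_i/K_i) = 25.00 / 1.592e+06 = 1.570e-05 m/day.

1.57e-05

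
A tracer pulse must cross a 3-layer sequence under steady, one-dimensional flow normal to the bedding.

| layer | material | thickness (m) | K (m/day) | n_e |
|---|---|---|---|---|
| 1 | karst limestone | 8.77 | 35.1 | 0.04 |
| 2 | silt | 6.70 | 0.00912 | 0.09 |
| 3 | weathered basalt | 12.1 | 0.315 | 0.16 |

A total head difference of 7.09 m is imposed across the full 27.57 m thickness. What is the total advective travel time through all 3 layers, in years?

With flow normal to the layers, continuity requires the same specific discharge q through every layer.
Σ(b_i/K_i) = 8.77/35.1 + 6.70/0.00912 + 12.1/0.315 = 773.3 d.
q = Δh / Σ(b_i/K_i) = 7.09 / 773.3 = 0.009168 m/day.
In each layer the seepage velocity is v_i = q/n_i, so the layer transit time is t_i = b_i·n_i / q:
  layer 1 (karst limestone): t_1 = 8.77 × 0.04 / 0.009168 = 38.26 d
  layer 2 (silt): t_2 = 6.70 × 0.09 / 0.009168 = 65.77 d
  layer 3 (weathered basalt): t_3 = 12.1 × 0.16 / 0.009168 = 211.2 d
Total t = Σ t_i = 315.2 days = 0.8630 years.

0.863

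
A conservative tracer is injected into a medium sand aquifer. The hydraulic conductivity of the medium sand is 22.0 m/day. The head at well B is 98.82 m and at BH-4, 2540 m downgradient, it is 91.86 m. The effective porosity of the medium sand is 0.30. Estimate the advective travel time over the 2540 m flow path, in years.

34.6

Hydraulic gradient i = (98.82 − 91.86) / 2540 = 6.96 / 2540 = 0.002740.
Darcy flux q = K · i = 22.00 × 0.002740 = 0.06028 m/day.
Seepage velocity v = q / n_e = 0.06028 / 0.30 = 0.2009 m/day.
Travel time t = L / v = 2540 / 0.2009 = 12640 days = 34.61 years.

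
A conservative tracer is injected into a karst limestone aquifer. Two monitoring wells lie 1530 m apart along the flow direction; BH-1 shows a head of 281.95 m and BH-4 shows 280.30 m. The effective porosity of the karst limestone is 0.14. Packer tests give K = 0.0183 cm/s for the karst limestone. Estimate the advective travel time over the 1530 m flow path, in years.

Convert K: 0.0183 cm/s × 864 = 15.81 m/day.
Hydraulic gradient i = (281.95 − 280.30) / 1530 = 1.65 / 1530 = 0.001078.
Darcy flux q = K · i = 15.81 × 0.001078 = 0.01705 m/day.
Seepage velocity v = q / n_e = 0.01705 / 0.14 = 0.1218 m/day.
Travel time t = L / v = 1530 / 0.1218 = 12562 days = 34.39 years.

34.4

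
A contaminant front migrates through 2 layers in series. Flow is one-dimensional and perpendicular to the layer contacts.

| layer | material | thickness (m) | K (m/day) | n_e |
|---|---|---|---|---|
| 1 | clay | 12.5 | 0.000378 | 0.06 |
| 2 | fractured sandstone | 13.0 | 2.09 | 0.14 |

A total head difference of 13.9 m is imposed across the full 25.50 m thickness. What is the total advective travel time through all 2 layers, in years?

16.7

With flow normal to the layers, continuity requires the same specific discharge q through every layer.
Σ(b_i/K_i) = 12.5/0.000378 + 13.0/2.09 = 33075 d.
q = Δh / Σ(b_i/K_i) = 13.9 / 33075 = 0.0004203 m/day.
In each layer the seepage velocity is v_i = q/n_i, so the layer transit time is t_i = b_i·n_i / q:
  layer 1 (clay): t_1 = 12.5 × 0.06 / 0.0004203 = 1785 d
  layer 2 (fractured sandstone): t_2 = 13.0 × 0.14 / 0.0004203 = 4331 d
Total t = Σ t_i = 6115 days = 16.74 years.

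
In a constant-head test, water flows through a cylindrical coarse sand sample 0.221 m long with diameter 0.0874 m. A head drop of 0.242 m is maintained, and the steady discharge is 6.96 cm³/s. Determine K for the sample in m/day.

91.5

Cross-sectional area A = π·(d/2)² = π × (0.0874/2)² = 0.005999 m².
Convert discharge: 6.96 cm³/s = 6.960e-06 m³/s.
Darcy's law rearranged: K = Q·L / (A·Δh) = 6.960e-06 × 0.221 / (0.005999 × 0.242) = 0.001059 m/s = 91.53 m/day.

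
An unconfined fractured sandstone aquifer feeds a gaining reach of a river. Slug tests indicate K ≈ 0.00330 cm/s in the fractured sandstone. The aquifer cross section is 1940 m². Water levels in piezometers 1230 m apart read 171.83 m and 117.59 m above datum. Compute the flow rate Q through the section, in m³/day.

Convert K: 0.00330 cm/s × 864 = 2.851 m/day.
Hydraulic gradient i = (171.83 − 117.59) / 1230 = 54.24 / 1230 = 0.04410.
Darcy's law: Q = K · A · i = 2.851 × 1940 × 0.04410 = 243.9 m³/day.

244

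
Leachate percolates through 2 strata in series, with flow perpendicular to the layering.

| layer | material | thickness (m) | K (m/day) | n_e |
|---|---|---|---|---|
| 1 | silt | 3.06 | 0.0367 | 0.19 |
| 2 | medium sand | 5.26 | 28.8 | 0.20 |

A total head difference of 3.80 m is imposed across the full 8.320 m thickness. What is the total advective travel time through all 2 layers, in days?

35.9

With flow normal to the layers, continuity requires the same specific discharge q through every layer.
Σ(b_i/K_i) = 3.06/0.0367 + 5.26/28.8 = 83.56 d.
q = Δh / Σ(b_i/K_i) = 3.80 / 83.56 = 0.04548 m/day.
In each layer the seepage velocity is v_i = q/n_i, so the layer transit time is t_i = b_i·n_i / q:
  layer 1 (silt): t_1 = 3.06 × 0.19 / 0.04548 = 12.78 d
  layer 2 (medium sand): t_2 = 5.26 × 0.20 / 0.04548 = 23.13 d
Total t = Σ t_i = 35.92 days.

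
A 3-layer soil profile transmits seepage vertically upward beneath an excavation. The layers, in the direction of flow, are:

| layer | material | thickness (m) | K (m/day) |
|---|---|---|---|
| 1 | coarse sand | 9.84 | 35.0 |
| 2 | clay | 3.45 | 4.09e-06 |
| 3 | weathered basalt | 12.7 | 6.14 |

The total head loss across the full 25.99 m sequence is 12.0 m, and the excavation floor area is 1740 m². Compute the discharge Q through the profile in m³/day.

0.0248

Flow is perpendicular to layering, so the layers act in series and the equivalent K is the thickness-weighted harmonic mean.
Total thickness L = 9.84 + 3.45 + 12.7 = 25.99 m.
Σ(b_i/K_i) = 9.84/35.0 + 3.45/4.09e-06 + 12.7/6.14 = 8.435e+05 d.
K_eq = L / Σ(b_i/K_i) = 25.99 / 8.435e+05 = 3.081e-05 m/day.
Q = K_eq · A · (Δh/L) = 3.081e-05 × 1740 × (12.0/25.99) = 0.02475 m³/day.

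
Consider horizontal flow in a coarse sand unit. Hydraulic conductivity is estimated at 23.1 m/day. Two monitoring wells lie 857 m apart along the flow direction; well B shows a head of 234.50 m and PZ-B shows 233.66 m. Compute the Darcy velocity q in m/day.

0.0226

Hydraulic gradient i = (234.50 − 233.66) / 857 = 0.84 / 857 = 0.0009802.
Specific discharge q = K · i = 23.10 × 0.0009802 = 0.02264 m/day.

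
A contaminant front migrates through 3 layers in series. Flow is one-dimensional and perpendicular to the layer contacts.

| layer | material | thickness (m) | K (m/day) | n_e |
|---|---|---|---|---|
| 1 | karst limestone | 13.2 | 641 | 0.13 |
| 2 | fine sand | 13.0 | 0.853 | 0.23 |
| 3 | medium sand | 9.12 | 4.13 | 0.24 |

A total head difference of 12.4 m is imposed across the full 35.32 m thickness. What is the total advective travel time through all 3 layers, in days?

9.71

With flow normal to the layers, continuity requires the same specific discharge q through every layer.
Σ(b_i/K_i) = 13.2/641 + 13.0/0.853 + 9.12/4.13 = 17.47 d.
q = Δh / Σ(b_i/K_i) = 12.4 / 17.47 = 0.7098 m/day.
In each layer the seepage velocity is v_i = q/n_i, so the layer transit time is t_i = b_i·n_i / q:
  layer 1 (karst limestone): t_1 = 13.2 × 0.13 / 0.7098 = 2.418 d
  layer 2 (fine sand): t_2 = 13.0 × 0.23 / 0.7098 = 4.212 d
  layer 3 (medium sand): t_3 = 9.12 × 0.24 / 0.7098 = 3.084 d
Total t = Σ t_i = 9.713 days.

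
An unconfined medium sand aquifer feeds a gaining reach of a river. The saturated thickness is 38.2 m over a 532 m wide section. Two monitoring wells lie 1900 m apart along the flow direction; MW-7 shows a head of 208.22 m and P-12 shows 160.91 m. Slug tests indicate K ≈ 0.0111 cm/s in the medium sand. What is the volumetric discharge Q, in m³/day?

4850

Convert K: 0.0111 cm/s × 864 = 9.590 m/day.
Cross-sectional area A = 532 × 38.2 = 20322 m².
Hydraulic gradient i = (208.22 − 160.91) / 1900 = 47.31 / 1900 = 0.02490.
Darcy's law: Q = K · A · i = 9.590 × 20322 × 0.02490 = 4853 m³/day.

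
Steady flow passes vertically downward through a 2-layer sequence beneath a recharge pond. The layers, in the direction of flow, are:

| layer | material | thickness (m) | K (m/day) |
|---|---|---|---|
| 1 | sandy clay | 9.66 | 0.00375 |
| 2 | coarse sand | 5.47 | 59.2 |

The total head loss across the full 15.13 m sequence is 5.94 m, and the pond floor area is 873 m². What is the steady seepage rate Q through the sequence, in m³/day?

Flow is perpendicular to layering, so the layers act in series and the equivalent K is the thickness-weighted harmonic mean.
Total thickness L = 9.66 + 5.47 = 15.13 m.
Σ(b_i/K_i) = 9.66/0.00375 + 5.47/59.2 = 2576 d.
K_eq = L / Σ(b_i/K_i) = 15.13 / 2576 = 0.005873 m/day.
Q = K_eq · A · (Δh/L) = 0.005873 × 873 × (5.94/15.13) = 2.013 m³/day.

2.01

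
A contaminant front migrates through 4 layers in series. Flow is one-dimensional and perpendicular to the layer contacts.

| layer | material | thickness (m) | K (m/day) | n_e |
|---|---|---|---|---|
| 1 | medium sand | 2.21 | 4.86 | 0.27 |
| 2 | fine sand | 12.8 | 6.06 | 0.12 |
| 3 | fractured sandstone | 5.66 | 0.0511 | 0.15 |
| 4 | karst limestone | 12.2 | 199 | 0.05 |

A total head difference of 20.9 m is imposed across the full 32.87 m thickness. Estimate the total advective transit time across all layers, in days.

With flow normal to the layers, continuity requires the same specific discharge q through every layer.
Σ(b_i/K_i) = 2.21/4.86 + 12.8/6.06 + 5.66/0.0511 + 12.2/199 = 113.4 d.
q = Δh / Σ(b_i/K_i) = 20.9 / 113.4 = 0.1843 m/day.
In each layer the seepage velocity is v_i = q/n_i, so the layer transit time is t_i = b_i·n_i / q:
  layer 1 (medium sand): t_1 = 2.21 × 0.27 / 0.1843 = 3.237 d
  layer 2 (fine sand): t_2 = 12.8 × 0.12 / 0.1843 = 8.333 d
  layer 3 (fractured sandstone): t_3 = 5.66 × 0.15 / 0.1843 = 4.606 d
  layer 4 (karst limestone): t_4 = 12.2 × 0.05 / 0.1843 = 3.310 d
Total t = Σ t_i = 19.49 days.

19.5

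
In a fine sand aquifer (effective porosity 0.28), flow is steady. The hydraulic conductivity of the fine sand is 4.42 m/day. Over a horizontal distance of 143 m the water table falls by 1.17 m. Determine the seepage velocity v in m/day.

0.129

Hydraulic gradient i = Δh / L = 1.17 / 143 = 0.008182.
Darcy flux q = K · i = 4.420 × 0.008182 = 0.03616 m/day.
Seepage velocity v = q / n_e = 0.03616 / 0.28 = 0.1292 m/day.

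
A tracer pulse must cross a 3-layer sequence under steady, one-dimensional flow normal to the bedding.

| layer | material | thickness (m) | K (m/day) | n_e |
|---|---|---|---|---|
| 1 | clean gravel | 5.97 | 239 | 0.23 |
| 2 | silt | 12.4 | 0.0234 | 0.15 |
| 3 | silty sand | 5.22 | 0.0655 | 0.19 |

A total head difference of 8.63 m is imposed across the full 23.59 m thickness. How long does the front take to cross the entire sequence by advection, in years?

With flow normal to the layers, continuity requires the same specific discharge q through every layer.
Σ(b_i/K_i) = 5.97/239 + 12.4/0.0234 + 5.22/0.0655 = 609.6 d.
q = Δh / Σ(b_i/K_i) = 8.63 / 609.6 = 0.01416 m/day.
In each layer the seepage velocity is v_i = q/n_i, so the layer transit time is t_i = b_i·n_i / q:
  layer 1 (clean gravel): t_1 = 5.97 × 0.23 / 0.01416 = 97.00 d
  layer 2 (silt): t_2 = 12.4 × 0.15 / 0.01416 = 131.4 d
  layer 3 (silty sand): t_3 = 5.22 × 0.19 / 0.01416 = 70.06 d
Total t = Σ t_i = 298.5 days = 0.8171 years.

0.817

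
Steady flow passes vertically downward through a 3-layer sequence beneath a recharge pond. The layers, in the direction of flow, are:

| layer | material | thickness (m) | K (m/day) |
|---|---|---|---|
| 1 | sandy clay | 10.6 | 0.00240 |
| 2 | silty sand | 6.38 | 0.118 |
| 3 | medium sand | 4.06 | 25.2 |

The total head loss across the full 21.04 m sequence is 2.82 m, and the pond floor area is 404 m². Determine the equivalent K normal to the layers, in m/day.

0.00471

Flow is perpendicular to layering, so the layers act in series and the equivalent K is the thickness-weighted harmonic mean.
Total thickness L = 10.6 + 6.38 + 4.06 = 21.04 m.
Σ(b_i/K_i) = 10.6/0.00240 + 6.38/0.118 + 4.06/25.2 = 4471 d.
K_eq = L / Σ(b_i/K_i) = 21.04 / 4471 = 0.004706 m/day.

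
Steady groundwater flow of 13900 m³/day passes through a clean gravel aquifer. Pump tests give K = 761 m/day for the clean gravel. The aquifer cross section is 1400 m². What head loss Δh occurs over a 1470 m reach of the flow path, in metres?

From Q = K·A·i, i = Q / (K·A) = 13900 / (761.0 × 1400) = 0.01305.
Head loss Δh = i · L = 0.01305 × 1470 = 19.18 m.

19.2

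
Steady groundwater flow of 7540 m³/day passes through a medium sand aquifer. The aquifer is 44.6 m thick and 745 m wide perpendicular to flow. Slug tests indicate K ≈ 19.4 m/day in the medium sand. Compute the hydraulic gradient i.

Cross-sectional area A = 745 × 44.6 = 33227 m².
From Q = K·A·i, i = Q / (K·A) = 7540 / (19.40 × 33227) = 0.01170.

0.0117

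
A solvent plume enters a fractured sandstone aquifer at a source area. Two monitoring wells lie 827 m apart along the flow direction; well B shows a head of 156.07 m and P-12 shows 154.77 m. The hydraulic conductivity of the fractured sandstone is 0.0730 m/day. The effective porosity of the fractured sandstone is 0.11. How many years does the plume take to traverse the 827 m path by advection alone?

2170

Hydraulic gradient i = (156.07 − 154.77) / 827 = 1.3 / 827 = 0.001572.
Darcy flux q = K · i = 0.07300 × 0.001572 = 0.0001148 m/day.
Seepage velocity v = q / n_e = 0.0001148 / 0.11 = 0.001043 m/day.
Travel time t = L / v = 827 / 0.001043 = 7.928e+05 days = 2170 years.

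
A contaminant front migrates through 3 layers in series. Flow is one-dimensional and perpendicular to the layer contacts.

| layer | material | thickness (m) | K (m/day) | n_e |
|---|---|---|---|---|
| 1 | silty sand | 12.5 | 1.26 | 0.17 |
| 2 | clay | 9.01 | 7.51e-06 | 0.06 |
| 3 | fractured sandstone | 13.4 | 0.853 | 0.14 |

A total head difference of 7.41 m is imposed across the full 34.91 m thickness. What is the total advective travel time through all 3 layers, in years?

With flow normal to the layers, continuity requires the same specific discharge q through every layer.
Σ(b_i/K_i) = 12.5/1.26 + 9.01/7.51e-06 + 13.4/0.853 = 1.200e+06 d.
q = Δh / Σ(b_i/K_i) = 7.41 / 1.200e+06 = 6.176e-06 m/day.
In each layer the seepage velocity is v_i = q/n_i, so the layer transit time is t_i = b_i·n_i / q:
  layer 1 (silty sand): t_1 = 12.5 × 0.17 / 6.176e-06 = 3.441e+05 d
  layer 2 (clay): t_2 = 9.01 × 0.06 / 6.176e-06 = 87529 d
  layer 3 (fractured sandstone): t_3 = 13.4 × 0.14 / 6.176e-06 = 3.037e+05 d
Total t = Σ t_i = 7.353e+05 days = 2013 years.

2010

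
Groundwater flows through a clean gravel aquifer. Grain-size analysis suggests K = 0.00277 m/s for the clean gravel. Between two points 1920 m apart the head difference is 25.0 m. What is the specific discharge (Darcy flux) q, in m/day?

Convert K: 0.00277 m/s × 86400 = 239.3 m/day.
Hydraulic gradient i = Δh / L = 25.0 / 1920 = 0.01302.
Specific discharge q = K · i = 239.3 × 0.01302 = 3.116 m/day.

3.12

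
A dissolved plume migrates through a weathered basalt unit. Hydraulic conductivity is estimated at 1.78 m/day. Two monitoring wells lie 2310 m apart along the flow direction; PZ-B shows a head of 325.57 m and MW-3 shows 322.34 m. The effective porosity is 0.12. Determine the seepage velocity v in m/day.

Hydraulic gradient i = (325.57 − 322.34) / 2310 = 3.23 / 2310 = 0.001398.
Darcy flux q = K · i = 1.780 × 0.001398 = 0.002489 m/day.
Seepage velocity v = q / n_e = 0.002489 / 0.12 = 0.02074 m/day.

0.0207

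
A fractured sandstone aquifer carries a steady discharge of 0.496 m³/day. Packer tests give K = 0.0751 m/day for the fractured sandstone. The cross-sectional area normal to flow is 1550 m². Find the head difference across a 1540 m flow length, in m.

6.56

From Q = K·A·i, i = Q / (K·A) = 0.496 / (0.07510 × 1550) = 0.004261.
Head loss Δh = i · L = 0.004261 × 1540 = 6.562 m.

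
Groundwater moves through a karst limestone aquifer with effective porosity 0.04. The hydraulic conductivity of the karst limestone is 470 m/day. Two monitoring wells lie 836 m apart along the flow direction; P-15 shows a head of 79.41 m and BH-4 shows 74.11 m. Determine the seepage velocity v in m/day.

Hydraulic gradient i = (79.41 − 74.11) / 836 = 5.3 / 836 = 0.006340.
Darcy flux q = K · i = 470.0 × 0.006340 = 2.980 m/day.
Seepage velocity v = q / n_e = 2.980 / 0.04 = 74.49 m/day.

74.5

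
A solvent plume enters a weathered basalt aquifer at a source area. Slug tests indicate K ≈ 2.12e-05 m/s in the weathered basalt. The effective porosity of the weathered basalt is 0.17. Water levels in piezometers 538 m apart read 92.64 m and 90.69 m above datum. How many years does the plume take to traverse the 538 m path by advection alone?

Convert K: 2.12e-05 m/s × 86400 = 1.832 m/day.
Hydraulic gradient i = (92.64 − 90.69) / 538 = 1.95 / 538 = 0.003625.
Darcy flux q = K · i = 1.832 × 0.003625 = 0.006639 m/day.
Seepage velocity v = q / n_e = 0.006639 / 0.17 = 0.03905 m/day.
Travel time t = L / v = 538 / 0.03905 = 13776 days = 37.72 years.

37.7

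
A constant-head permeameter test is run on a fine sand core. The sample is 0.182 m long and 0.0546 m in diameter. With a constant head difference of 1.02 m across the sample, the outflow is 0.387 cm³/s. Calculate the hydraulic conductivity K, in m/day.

Cross-sectional area A = π·(d/2)² = π × (0.0546/2)² = 0.002341 m².
Convert discharge: 0.387 cm³/s = 3.870e-07 m³/s.
Darcy's law rearranged: K = Q·L / (A·Δh) = 3.870e-07 × 0.182 / (0.002341 × 1.02) = 2.949e-05 m/s = 2.548 m/day.

2.55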